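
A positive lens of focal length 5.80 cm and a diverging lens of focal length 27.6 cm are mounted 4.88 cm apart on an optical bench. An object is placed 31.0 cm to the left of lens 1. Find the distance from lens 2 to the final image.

2.46 cm

Lens 1: 1/d_i1 = 1/f₁ − 1/d_o1 = 1/(5.80) − 1/(31.0) = 0.1402, so d_i1 = 7.135 cm.
The intermediate image is 7.135 cm to the right of lens 1, which lies 2.255 cm to the right of lens 2 — a virtual object — so d_o2 = −2.255 cm.
Lens 2 is diverging, so f₂ = −27.6 cm.
Lens 2: 1/d_i2 = 1/f₂ − 1/d_o2 = 1/(-27.6) − 1/(-2.255) = 0.4072, so d_i2 = 2.46 cm.
The final image is real, 2.46 cm to the right of lens 2 (overall magnification ≈ -0.25).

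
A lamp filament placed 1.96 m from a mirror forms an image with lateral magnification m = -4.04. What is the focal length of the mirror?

m = −d_i/d_o ⇒ d_i = −m·d_o = −(-4.04)·(1.96) = 7.918 m.
1/f = 1/d_o + 1/d_i = 1/(1.96) + 1/(7.918) = 0.6365, so f = 1.57 m.
Since f is positive, the mirror is concave.

f = 1.57 m (concave)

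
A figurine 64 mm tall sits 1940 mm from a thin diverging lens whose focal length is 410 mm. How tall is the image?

11.2 mm

For a diverging lens, f = -410 mm.
1/d_i = 1/f − 1/d_o = 1/(-410.0) − 1/(1940) = -0.002954, so d_i = -338.5 mm.
m = −d_i/d_o = +0.1745.
|h_i| = |m|·h_o = 0.1745 × 64 = 11.2 mm. The image is virtual, upright and reduced, on the same side as the object.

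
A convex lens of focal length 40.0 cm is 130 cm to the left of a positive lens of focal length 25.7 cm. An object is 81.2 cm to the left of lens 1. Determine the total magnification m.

m = +0.980

Lens 1: 1/d_i1 = 1/(40.0) − 1/(81.2) = 0.01268, so d_i1 = 78.83 cm; m₁ = −d_i1/d_o1 = -0.9708.
d_o2 = 130 − (78.83) = 51.17 cm.
Lens 2: 1/d_i2 = 1/(25.7) − 1/(51.17) = 0.01937, so d_i2 = 51.63 cm; m₂ = −d_i2/d_o2 = -1.009.
m = m₁·m₂ = (-0.9708)(-1.009) = +0.980.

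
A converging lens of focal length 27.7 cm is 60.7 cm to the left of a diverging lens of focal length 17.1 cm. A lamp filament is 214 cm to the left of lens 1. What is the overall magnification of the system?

Lens 1: 1/d_i1 = 1/(27.7) − 1/(214) = 0.03143, so d_i1 = 31.82 cm; m₁ = −d_i1/d_o1 = -0.1487.
d_o2 = 60.7 − (31.82) = 28.88 cm.
f₂ = −17.1 cm (diverging).
Lens 2: 1/d_i2 = 1/(-17.1) − 1/(28.88) = -0.09311, so d_i2 = -10.74 cm; m₂ = −d_i2/d_o2 = +0.3719.
m = m₁·m₂ = (-0.1487)(+0.3719) = -0.0553.

m = -0.0553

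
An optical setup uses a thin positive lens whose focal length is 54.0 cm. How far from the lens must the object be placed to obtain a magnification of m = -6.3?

m = −d_i/d_o ⇒ d_i = −m·d_o.
1/f = 1/d_o + 1/d_i = 1/d_o − 1/(m·d_o) = (1 − 1/m)/d_o, so d_o = f(1 − 1/m) = (54.00)(1 − 1/(-6.3)) = 62.6 cm.

62.6 cm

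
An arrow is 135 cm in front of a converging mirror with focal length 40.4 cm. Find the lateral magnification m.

m = -0.427

1/d_i = 1/f − 1/d_o = 1/(40.40) − 1/(135) = 0.01735, so d_i = 57.65 cm.
m = −d_i/d_o = −(57.65)/(135) = -0.427.
The image is real, inverted and reduced, in front of the mirror.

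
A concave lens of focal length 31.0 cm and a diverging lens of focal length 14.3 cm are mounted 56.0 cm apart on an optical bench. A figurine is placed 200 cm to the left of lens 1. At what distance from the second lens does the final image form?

Lens 1 is diverging, so f₁ = −31.0 cm.
Lens 1: 1/d_i1 = 1/f₁ − 1/d_o1 = 1/(-31.0) − 1/(200) = -0.03726, so d_i1 = -26.84 cm.
The intermediate image is 26.84 cm to the left of lens 1 (virtual), which is 56.0 − (-26.84) = 82.84 cm to the left of lens 2, so d_o2 = +82.84 cm.
Lens 2 is diverging, so f₂ = −14.3 cm.
Lens 2: 1/d_i2 = 1/f₂ − 1/d_o2 = 1/(-14.3) − 1/(82.84) = -0.08200, so d_i2 = -12.2 cm.
The final image is virtual, 12.2 cm to the left of lens 2 (overall magnification ≈ 0.020).

12.2 cm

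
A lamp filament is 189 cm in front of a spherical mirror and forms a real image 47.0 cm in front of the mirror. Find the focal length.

Real image ⇒ d_i = +47.0 cm.
1/f = 1/d_o + 1/d_i = 1/(189) + 1/(47.0) = 0.02657, so f = 37.6 cm.
Since f is positive, the spherical mirror is concave.

f = 37.6 cm (concave)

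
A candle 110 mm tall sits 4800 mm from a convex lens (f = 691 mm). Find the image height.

1/d_i = 1/f − 1/d_o = 1/(691.0) − 1/(4800) = 0.001239, so d_i = 807.2 mm.
m = −d_i/d_o = -0.1682.
|h_i| = |m|·h_o = 0.1682 × 110 = 18.5 mm. The image is real, inverted and reduced, on the far side of the lens.

18.5 mm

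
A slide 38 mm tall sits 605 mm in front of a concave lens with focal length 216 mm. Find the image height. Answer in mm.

For a concave lens, f = -216 mm.
1/d_i = 1/f − 1/d_o = 1/(-216.0) − 1/(605) = -0.006283, so d_i = -159.2 mm.
m = −d_i/d_o = +0.2631.
|h_i| = |m|·h_o = 0.2631 × 38 = 10.00 mm. The image is virtual, upright and reduced, on the same side as the object.

10.00 mm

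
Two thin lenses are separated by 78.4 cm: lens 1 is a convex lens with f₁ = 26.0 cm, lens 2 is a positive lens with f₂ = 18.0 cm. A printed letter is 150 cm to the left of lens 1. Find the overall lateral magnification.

m = +0.130

Lens 1: 1/d_i1 = 1/(26.0) − 1/(150) = 0.03179, so d_i1 = 31.45 cm; m₁ = −d_i1/d_o1 = -0.2097.
d_o2 = 78.4 − (31.45) = 46.95 cm.
Lens 2: 1/d_i2 = 1/(18.0) − 1/(46.95) = 0.03426, so d_i2 = 29.19 cm; m₂ = −d_i2/d_o2 = -0.6218.
m = m₁·m₂ = (-0.2097)(-0.6218) = +0.130.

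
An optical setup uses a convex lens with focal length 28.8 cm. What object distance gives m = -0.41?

m = −d_i/d_o ⇒ d_i = −m·d_o.
1/f = 1/d_o + 1/d_i = 1/d_o − 1/(m·d_o) = (1 − 1/m)/d_o, so d_o = f(1 − 1/m) = (28.80)(1 − 1/(-0.41)) = 99.0 cm.

99.0 cm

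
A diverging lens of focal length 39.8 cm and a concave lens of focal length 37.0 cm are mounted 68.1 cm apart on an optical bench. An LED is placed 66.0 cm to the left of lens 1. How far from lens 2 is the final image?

Lens 1 is diverging, so f₁ = −39.8 cm.
Lens 1: 1/d_i1 = 1/f₁ − 1/d_o1 = 1/(-39.8) − 1/(66.0) = -0.04028, so d_i1 = -24.83 cm.
The intermediate image is 24.83 cm to the left of lens 1 (virtual), which is 68.1 − (-24.83) = 92.93 cm to the left of lens 2, so d_o2 = +92.93 cm.
Lens 2 is diverging, so f₂ = −37.0 cm.
Lens 2: 1/d_i2 = 1/f₂ − 1/d_o2 = 1/(-37.0) − 1/(92.93) = -0.03779, so d_i2 = -26.5 cm.
The final image is virtual, 26.5 cm to the left of lens 2 (overall magnification ≈ 0.11).

26.5 cm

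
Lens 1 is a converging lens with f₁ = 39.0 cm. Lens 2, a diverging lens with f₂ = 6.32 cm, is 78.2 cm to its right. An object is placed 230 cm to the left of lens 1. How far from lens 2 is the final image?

Lens 1: 1/d_i1 = 1/f₁ − 1/d_o1 = 1/(39.0) − 1/(230) = 0.02129, so d_i1 = 46.96 cm.
The intermediate image is 46.96 cm to the right of lens 1, which is 78.2 − (46.96) = 31.24 cm to the left of lens 2, so d_o2 = +31.24 cm.
Lens 2 is diverging, so f₂ = −6.32 cm.
Lens 2: 1/d_i2 = 1/f₂ − 1/d_o2 = 1/(-6.32) − 1/(31.24) = -0.1902, so d_i2 = -5.26 cm.
The final image is virtual, 5.26 cm to the left of lens 2 (overall magnification ≈ -0.034).

5.26 cm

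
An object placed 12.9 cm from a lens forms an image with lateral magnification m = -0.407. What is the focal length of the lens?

m = −d_i/d_o ⇒ d_i = −m·d_o = −(-0.407)·(12.9) = 5.250 cm.
1/f = 1/d_o + 1/d_i = 1/(12.9) + 1/(5.250) = 0.2680, so f = 3.73 cm.
Since f is positive, the lens is converging.

f = 3.73 cm (converging)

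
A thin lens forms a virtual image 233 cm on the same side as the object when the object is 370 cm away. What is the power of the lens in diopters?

Virtual image ⇒ d_i = −233 cm.
1/f = 1/d_o + 1/d_i = 1/(370) + 1/(-233) = -0.001589 cm⁻¹.
f = -629.3 cm = -6.293 m, so P = 1/f = -0.159 D.

P = -0.159 D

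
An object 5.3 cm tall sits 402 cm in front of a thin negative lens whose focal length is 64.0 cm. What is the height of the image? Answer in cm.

0.728 cm

For a negative lens, f = -64.0 cm.
1/d_i = 1/f − 1/d_o = 1/(-64.00) − 1/(402) = -0.01811, so d_i = -55.21 cm.
m = −d_i/d_o = +0.1373.
|h_i| = |m|·h_o = 0.1373 × 5.3 = 0.728 cm. The image is virtual, upright and reduced, on the same side as the object.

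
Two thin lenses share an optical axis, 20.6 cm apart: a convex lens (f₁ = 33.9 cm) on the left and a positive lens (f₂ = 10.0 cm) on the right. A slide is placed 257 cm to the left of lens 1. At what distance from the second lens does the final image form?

Lens 1: 1/d_i1 = 1/f₁ − 1/d_o1 = 1/(33.9) − 1/(257) = 0.02561, so d_i1 = 39.05 cm.
The intermediate image is 39.05 cm to the right of lens 1, which lies 18.45 cm to the right of lens 2 — a virtual object — so d_o2 = −18.45 cm.
Lens 2: 1/d_i2 = 1/f₂ − 1/d_o2 = 1/(10.0) − 1/(-18.45) = 0.1542, so d_i2 = 6.49 cm.
The final image is real, 6.49 cm to the right of lens 2 (overall magnification ≈ -0.053).

6.49 cm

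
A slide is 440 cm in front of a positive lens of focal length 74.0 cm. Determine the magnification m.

1/d_i = 1/f − 1/d_o = 1/(74.00) − 1/(440) = 0.01124, so d_i = 88.96 cm.
m = −d_i/d_o = −(88.96)/(440) = -0.202.
The image is real, inverted and reduced, on the far side of the lens.

m = -0.202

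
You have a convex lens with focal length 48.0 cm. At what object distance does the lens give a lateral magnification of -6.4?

55.5 cm

m = −d_i/d_o ⇒ d_i = −m·d_o.
1/f = 1/d_o + 1/d_i = 1/d_o − 1/(m·d_o) = (1 − 1/m)/d_o, so d_o = f(1 − 1/m) = (48.00)(1 − 1/(-6.4)) = 55.5 cm.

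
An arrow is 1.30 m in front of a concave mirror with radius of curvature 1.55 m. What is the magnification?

f = R/2 = 1.55/2 = 0.7750 m.
1/d_i = 1/f − 1/d_o = 1/(0.7750) − 1/(1.30) = 0.5211, so d_i = 1.919 m.
m = −d_i/d_o = −(1.919)/(1.30) = -1.48.
The image is real, inverted and enlarged, in front of the mirror.

m = -1.48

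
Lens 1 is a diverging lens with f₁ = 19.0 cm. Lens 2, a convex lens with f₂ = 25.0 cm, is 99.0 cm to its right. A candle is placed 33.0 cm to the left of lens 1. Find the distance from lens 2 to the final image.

Lens 1 is diverging, so f₁ = −19.0 cm.
Lens 1: 1/d_i1 = 1/f₁ − 1/d_o1 = 1/(-19.0) − 1/(33.0) = -0.08293, so d_i1 = -12.06 cm.
The intermediate image is 12.06 cm to the left of lens 1 (virtual), which is 99.0 − (-12.06) = 111.1 cm to the left of lens 2, so d_o2 = +111.1 cm.
Lens 2: 1/d_i2 = 1/f₂ − 1/d_o2 = 1/(25.0) − 1/(111.1) = 0.03100, so d_i2 = 32.3 cm.
The final image is real, 32.3 cm to the right of lens 2 (overall magnification ≈ -0.11).

32.3 cm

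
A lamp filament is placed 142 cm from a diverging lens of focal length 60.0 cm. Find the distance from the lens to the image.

For a diverging lens, f = -60.0 cm.
Thin-lens equation: 1/v = 1/f − 1/u = 1/(-60.00) − 1/(142) = -0.01667 − 0.007042 = -0.02371, so v = -42.2 cm.
The image is virtual, upright and reduced, on the same side as the object.

42.2 cm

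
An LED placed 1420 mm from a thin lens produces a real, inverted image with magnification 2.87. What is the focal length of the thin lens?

m = −d_i/d_o ⇒ d_i = −m·d_o = −(-2.87)·(1420) = 4075 mm.
1/f = 1/d_o + 1/d_i = 1/(1420) + 1/(4075) = 0.0009496, so f = 1050 mm.
Since f is positive, the thin lens is converging.

f = 1050 mm (converging)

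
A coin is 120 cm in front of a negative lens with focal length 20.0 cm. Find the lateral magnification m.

m = +0.143

For a negative lens, f = -20.0 cm.
1/d_i = 1/f − 1/d_o = 1/(-20.00) − 1/(120) = -0.05833, so d_i = -17.14 cm.
m = −d_i/d_o = −(-17.14)/(120) = +0.143.
The image is virtual, upright and reduced, on the same side as the object.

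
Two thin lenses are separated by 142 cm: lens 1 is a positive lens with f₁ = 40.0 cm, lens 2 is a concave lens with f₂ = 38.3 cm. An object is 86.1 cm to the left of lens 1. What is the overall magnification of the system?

Lens 1: 1/d_i1 = 1/(40.0) − 1/(86.1) = 0.01339, so d_i1 = 74.71 cm; m₁ = −d_i1/d_o1 = -0.8677.
d_o2 = 142 − (74.71) = 67.29 cm.
f₂ = −38.3 cm (diverging).
Lens 2: 1/d_i2 = 1/(-38.3) − 1/(67.29) = -0.04097, so d_i2 = -24.41 cm; m₂ = −d_i2/d_o2 = +0.3627.
m = m₁·m₂ = (-0.8677)(+0.3627) = -0.315.

m = -0.315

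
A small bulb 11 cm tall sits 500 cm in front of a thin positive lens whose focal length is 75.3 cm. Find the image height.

1/d_i = 1/f − 1/d_o = 1/(75.30) − 1/(500) = 0.01128, so d_i = 88.65 cm.
m = −d_i/d_o = -0.1773.
|h_i| = |m|·h_o = 0.1773 × 11 = 1.95 cm. The image is real, inverted and reduced, on the far side of the lens.

1.95 cm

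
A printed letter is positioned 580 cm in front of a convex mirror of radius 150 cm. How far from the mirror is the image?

f = R/2 = 150/2 = 75.00 cm; for a convex mirror, f = -75.00 cm.
Mirror equation: 1/s_i = 1/f − 1/s_o = 1/(-75.00) − 1/(580) = -0.01333 − 0.001724 = -0.01506, so s_i = -66.4 cm.
The image is virtual, upright and reduced, behind the mirror.

66.4 cm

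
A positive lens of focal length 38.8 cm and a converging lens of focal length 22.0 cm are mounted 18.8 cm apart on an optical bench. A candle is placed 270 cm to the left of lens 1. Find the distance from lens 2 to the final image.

12.0 cm

Lens 1: 1/d_i1 = 1/f₁ − 1/d_o1 = 1/(38.8) − 1/(270) = 0.02207, so d_i1 = 45.31 cm.
The intermediate image is 45.31 cm to the right of lens 1, which lies 26.51 cm to the right of lens 2 — a virtual object — so d_o2 = −26.51 cm.
Lens 2: 1/d_i2 = 1/f₂ − 1/d_o2 = 1/(22.0) − 1/(-26.51) = 0.08318, so d_i2 = 12.0 cm.
The final image is real, 12.0 cm to the right of lens 2 (overall magnification ≈ -0.076).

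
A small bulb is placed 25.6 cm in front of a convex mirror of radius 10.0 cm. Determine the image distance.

f = R/2 = 10.0/2 = 5.000 cm; for a convex mirror, f = -5.000 cm.
Mirror equation: 1/d_i = 1/f − 1/d_o = 1/(-5.000) − 1/(25.6) = -0.2000 − 0.03906 = -0.2391, so d_i = -4.18 cm.
The image is virtual, upright and reduced, behind the mirror.

4.18 cm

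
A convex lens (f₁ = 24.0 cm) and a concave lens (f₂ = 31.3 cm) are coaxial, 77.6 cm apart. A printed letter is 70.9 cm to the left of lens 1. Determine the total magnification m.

Lens 1: 1/d_i1 = 1/(24.0) − 1/(70.9) = 0.02756, so d_i1 = 36.28 cm; m₁ = −d_i1/d_o1 = -0.5117.
d_o2 = 77.6 − (36.28) = 41.32 cm.
f₂ = −31.3 cm (diverging).
Lens 2: 1/d_i2 = 1/(-31.3) − 1/(41.32) = -0.05615, so d_i2 = -17.81 cm; m₂ = −d_i2/d_o2 = +0.4310.
m = m₁·m₂ = (-0.5117)(+0.4310) = -0.221.

m = -0.221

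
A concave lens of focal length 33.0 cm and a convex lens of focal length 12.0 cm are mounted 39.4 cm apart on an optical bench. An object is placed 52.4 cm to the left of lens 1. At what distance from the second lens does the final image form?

Lens 1 is diverging, so f₁ = −33.0 cm.
Lens 1: 1/d_i1 = 1/f₁ − 1/d_o1 = 1/(-33.0) − 1/(52.4) = -0.04939, so d_i1 = -20.25 cm.
The intermediate image is 20.25 cm to the left of lens 1 (virtual), which is 39.4 − (-20.25) = 59.65 cm to the left of lens 2, so d_o2 = +59.65 cm.
Lens 2: 1/d_i2 = 1/f₂ − 1/d_o2 = 1/(12.0) − 1/(59.65) = 0.06657, so d_i2 = 15.0 cm.
The final image is real, 15.0 cm to the right of lens 2 (overall magnification ≈ -0.097).

15.0 cm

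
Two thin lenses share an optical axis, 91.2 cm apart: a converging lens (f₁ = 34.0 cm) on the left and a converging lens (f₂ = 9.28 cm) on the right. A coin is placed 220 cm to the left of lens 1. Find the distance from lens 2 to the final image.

Lens 1: 1/d_i1 = 1/f₁ − 1/d_o1 = 1/(34.0) − 1/(220) = 0.02487, so d_i1 = 40.22 cm.
The intermediate image is 40.22 cm to the right of lens 1, which is 91.2 − (40.22) = 50.98 cm to the left of lens 2, so d_o2 = +50.98 cm.
Lens 2: 1/d_i2 = 1/f₂ − 1/d_o2 = 1/(9.28) − 1/(50.98) = 0.08814, so d_i2 = 11.3 cm.
The final image is real, 11.3 cm to the right of lens 2 (overall magnification ≈ 0.041).

11.3 cm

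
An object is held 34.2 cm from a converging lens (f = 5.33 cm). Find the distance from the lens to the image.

6.31 cm

Lens equation: 1/s_i = 1/f − 1/s_o = 1/(5.330) − 1/(34.2) = 0.1876 − 0.02924 = 0.1584, so s_i = 6.31 cm.
The image is real, inverted and reduced, on the far side of the lens.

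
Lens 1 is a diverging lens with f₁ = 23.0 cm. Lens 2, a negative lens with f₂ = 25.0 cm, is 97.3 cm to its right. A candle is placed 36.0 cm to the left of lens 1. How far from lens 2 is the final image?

20.4 cm

Lens 1 is diverging, so f₁ = −23.0 cm.
Lens 1: 1/d_i1 = 1/f₁ − 1/d_o1 = 1/(-23.0) − 1/(36.0) = -0.07126, so d_i1 = -14.03 cm.
The intermediate image is 14.03 cm to the left of lens 1 (virtual), which is 97.3 − (-14.03) = 111.3 cm to the left of lens 2, so d_o2 = +111.3 cm.
Lens 2 is diverging, so f₂ = −25.0 cm.
Lens 2: 1/d_i2 = 1/f₂ − 1/d_o2 = 1/(-25.0) − 1/(111.3) = -0.04898, so d_i2 = -20.4 cm.
The final image is virtual, 20.4 cm to the left of lens 2 (overall magnification ≈ 0.071).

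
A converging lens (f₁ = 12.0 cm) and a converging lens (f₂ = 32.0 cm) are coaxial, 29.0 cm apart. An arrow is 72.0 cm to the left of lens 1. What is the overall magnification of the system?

m = -0.368

Lens 1: 1/d_i1 = 1/(12.0) − 1/(72.0) = 0.06944, so d_i1 = 14.40 cm; m₁ = −d_i1/d_o1 = -0.2000.
d_o2 = 29.0 − (14.40) = 14.60 cm.
Lens 2: 1/d_i2 = 1/(32.0) − 1/(14.60) = -0.03724, so d_i2 = -26.85 cm; m₂ = −d_i2/d_o2 = +1.839.
m = m₁·m₂ = (-0.2000)(+1.839) = -0.368.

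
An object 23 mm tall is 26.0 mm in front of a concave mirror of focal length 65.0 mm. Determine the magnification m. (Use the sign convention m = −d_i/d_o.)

1/d_i = 1/f − 1/d_o = 1/(65.00) − 1/(26.0) = -0.02308, so d_i = -43.33 mm.
m = −d_i/d_o = −(-43.33)/(26.0) = +1.67.
The image is virtual, upright and enlarged, behind the mirror.

m = +1.67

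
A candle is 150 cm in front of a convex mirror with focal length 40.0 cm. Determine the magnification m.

For a convex mirror, f = -40.0 cm.
1/d_i = 1/f − 1/d_o = 1/(-40.00) − 1/(150) = -0.03167, so d_i = -31.58 cm.
m = −d_i/d_o = −(-31.58)/(150) = +0.211.
The image is virtual, upright and reduced, behind the mirror.

m = +0.211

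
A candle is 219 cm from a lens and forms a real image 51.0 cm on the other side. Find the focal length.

Real image ⇒ d_i = +51.0 cm.
1/f = 1/d_o + 1/d_i = 1/(219) + 1/(51.0) = 0.02417, so f = 41.4 cm.
Since f is positive, the lens is converging.

f = 41.4 cm (converging)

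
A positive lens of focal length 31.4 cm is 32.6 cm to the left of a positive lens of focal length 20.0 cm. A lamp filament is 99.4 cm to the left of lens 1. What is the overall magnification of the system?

Lens 1: 1/d_i1 = 1/(31.4) − 1/(99.4) = 0.02179, so d_i1 = 45.90 cm; m₁ = −d_i1/d_o1 = -0.4618.
d_o2 = 32.6 − (45.90) = -13.30 cm (virtual object).
Lens 2: 1/d_i2 = 1/(20.0) − 1/(-13.30) = 0.1252, so d_i2 = 7.988 cm; m₂ = −d_i2/d_o2 = +0.6006.
m = m₁·m₂ = (-0.4618)(+0.6006) = -0.277.

m = -0.277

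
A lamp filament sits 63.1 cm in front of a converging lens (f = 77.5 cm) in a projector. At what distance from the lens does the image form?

Lens equation: 1/d_i = 1/f − 1/d_o = 1/(77.50) − 1/(63.1) = 0.01290 − 0.01585 = -0.002945, so d_i = -340 cm.
The image is virtual, upright and enlarged, on the same side as the object.

340 cm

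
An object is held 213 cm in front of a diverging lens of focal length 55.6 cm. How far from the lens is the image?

44.1 cm

For a diverging lens, f = -55.6 cm.
Lens equation: 1/v = 1/f − 1/u = 1/(-55.60) − 1/(213) = -0.01799 − 0.004695 = -0.02268, so v = -44.1 cm.
The image is virtual, upright and reduced, on the same side as the object.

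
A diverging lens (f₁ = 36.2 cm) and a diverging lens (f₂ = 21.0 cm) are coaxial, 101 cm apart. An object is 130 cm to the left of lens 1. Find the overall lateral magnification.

f₁ = −36.2 cm (diverging).
Lens 1: 1/d_i1 = 1/(-36.2) − 1/(130) = -0.03532, so d_i1 = -28.32 cm; m₁ = −d_i1/d_o1 = +0.2178.
d_o2 = 101 − (-28.32) = 129.3 cm.
f₂ = −21.0 cm (diverging).
Lens 2: 1/d_i2 = 1/(-21.0) − 1/(129.3) = -0.05535, so d_i2 = -18.07 cm; m₂ = −d_i2/d_o2 = +0.1397.
m = m₁·m₂ = (+0.2178)(+0.1397) = +0.0304.

m = +0.0304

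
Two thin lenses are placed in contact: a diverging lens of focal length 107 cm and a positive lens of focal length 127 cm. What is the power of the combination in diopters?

P₁ = 1/f₁ = 1/(-1.07 m) = -0.9346 D; P₂ = 1/f₂ = 1/(1.27 m) = +0.7874 D.
For thin lenses in contact, P = P₁ + P₂ = (-0.9346) + (+0.7874) = -0.147 D.

P = -0.147 D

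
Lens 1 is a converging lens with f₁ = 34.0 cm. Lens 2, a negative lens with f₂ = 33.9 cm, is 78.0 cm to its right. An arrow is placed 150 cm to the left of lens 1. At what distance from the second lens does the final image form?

17.0 cm

Lens 1: 1/d_i1 = 1/f₁ − 1/d_o1 = 1/(34.0) − 1/(150) = 0.02275, so d_i1 = 43.97 cm.
The intermediate image is 43.97 cm to the right of lens 1, which is 78.0 − (43.97) = 34.03 cm to the left of lens 2, so d_o2 = +34.03 cm.
Lens 2 is diverging, so f₂ = −33.9 cm.
Lens 2: 1/d_i2 = 1/f₂ − 1/d_o2 = 1/(-33.9) − 1/(34.03) = -0.05888, so d_i2 = -17.0 cm.
The final image is virtual, 17.0 cm to the left of lens 2 (overall magnification ≈ -0.15).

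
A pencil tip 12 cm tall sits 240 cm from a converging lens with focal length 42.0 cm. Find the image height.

1/d_i = 1/f − 1/d_o = 1/(42.00) − 1/(240) = 0.01964, so d_i = 50.91 cm.
m = −d_i/d_o = -0.2121.
|h_i| = |m|·h_o = 0.2121 × 12 = 2.55 cm. The image is real, inverted and reduced, on the far side of the lens.

2.55 cm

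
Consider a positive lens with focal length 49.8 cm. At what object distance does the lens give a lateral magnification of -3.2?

m = −d_i/d_o ⇒ d_i = −m·d_o.
1/f = 1/d_o + 1/d_i = 1/d_o − 1/(m·d_o) = (1 − 1/m)/d_o, so d_o = f(1 − 1/m) = (49.80)(1 − 1/(-3.2)) = 65.4 cm.

65.4 cm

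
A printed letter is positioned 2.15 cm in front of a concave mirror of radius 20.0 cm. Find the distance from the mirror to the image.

2.74 cm

f = R/2 = 20.0/2 = 10.00 cm.
Mirror equation: 1/q = 1/f − 1/p = 1/(10.00) − 1/(2.15) = 0.1000 − 0.4651 = -0.3651, so q = -2.74 cm.
The image is virtual, upright and enlarged, behind the mirror.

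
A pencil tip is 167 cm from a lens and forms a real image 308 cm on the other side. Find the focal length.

f = 108 cm (converging)

Real image ⇒ d_i = +308 cm.
1/f = 1/d_o + 1/d_i = 1/(167) + 1/(308) = 0.009235, so f = 108 cm.
Since f is positive, the lens is converging.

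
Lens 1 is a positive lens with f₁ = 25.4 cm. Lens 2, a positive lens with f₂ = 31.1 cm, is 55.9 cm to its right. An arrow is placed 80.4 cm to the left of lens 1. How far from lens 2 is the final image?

47.3 cm

Lens 1: 1/d_i1 = 1/f₁ − 1/d_o1 = 1/(25.4) − 1/(80.4) = 0.02693, so d_i1 = 37.13 cm.
The intermediate image is 37.13 cm to the right of lens 1, which is 55.9 − (37.13) = 18.77 cm to the left of lens 2, so d_o2 = +18.77 cm.
Lens 2: 1/d_i2 = 1/f₂ − 1/d_o2 = 1/(31.1) − 1/(18.77) = -0.02112, so d_i2 = -47.3 cm.
The final image is virtual, 47.3 cm to the left of lens 2 (overall magnification ≈ -1.2).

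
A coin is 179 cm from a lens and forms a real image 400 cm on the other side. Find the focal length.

f = 124 cm (converging)

Real image ⇒ d_i = +400 cm.
1/f = 1/d_o + 1/d_i = 1/(179) + 1/(400) = 0.008087, so f = 124 cm.
Since f is positive, the lens is converging.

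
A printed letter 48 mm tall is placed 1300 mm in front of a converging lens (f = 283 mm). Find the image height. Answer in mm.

13.4 mm

1/d_i = 1/f − 1/d_o = 1/(283.0) − 1/(1300) = 0.002764, so d_i = 361.8 mm.
m = −d_i/d_o = -0.2783.
|h_i| = |m|·h_o = 0.2783 × 48 = 13.4 mm. The image is real, inverted and reduced, on the far side of the lens.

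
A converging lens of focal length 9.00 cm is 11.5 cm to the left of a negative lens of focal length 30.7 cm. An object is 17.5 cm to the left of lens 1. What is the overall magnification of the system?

Lens 1: 1/d_i1 = 1/(9.00) − 1/(17.5) = 0.05397, so d_i1 = 18.53 cm; m₁ = −d_i1/d_o1 = -1.059.
d_o2 = 11.5 − (18.53) = -7.030 cm (virtual object).
f₂ = −30.7 cm (diverging).
Lens 2: 1/d_i2 = 1/(-30.7) − 1/(-7.030) = 0.1097, so d_i2 = 9.118 cm; m₂ = −d_i2/d_o2 = +1.297.
m = m₁·m₂ = (-1.059)(+1.297) = -1.37.

m = -1.37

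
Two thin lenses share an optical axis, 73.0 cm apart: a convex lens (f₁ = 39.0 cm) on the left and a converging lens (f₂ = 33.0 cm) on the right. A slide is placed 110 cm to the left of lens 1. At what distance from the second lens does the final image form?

20.3 cm

Lens 1: 1/d_i1 = 1/f₁ − 1/d_o1 = 1/(39.0) − 1/(110) = 0.01655, so d_i1 = 60.42 cm.
The intermediate image is 60.42 cm to the right of lens 1, which is 73.0 − (60.42) = 12.58 cm to the left of lens 2, so d_o2 = +12.58 cm.
Lens 2: 1/d_i2 = 1/f₂ − 1/d_o2 = 1/(33.0) − 1/(12.58) = -0.04919, so d_i2 = -20.3 cm.
The final image is virtual, 20.3 cm to the left of lens 2 (overall magnification ≈ -0.89).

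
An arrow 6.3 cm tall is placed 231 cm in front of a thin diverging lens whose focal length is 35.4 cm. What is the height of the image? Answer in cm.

For a diverging lens, f = -35.4 cm.
1/d_i = 1/f − 1/d_o = 1/(-35.40) − 1/(231) = -0.03258, so d_i = -30.70 cm.
m = −d_i/d_o = +0.1329.
|h_i| = |m|·h_o = 0.1329 × 6.3 = 0.837 cm. The image is virtual, upright and reduced, on the same side as the object.

0.837 cm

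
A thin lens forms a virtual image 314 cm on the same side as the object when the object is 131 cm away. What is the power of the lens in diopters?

Virtual image ⇒ d_i = −314 cm.
1/f = 1/d_o + 1/d_i = 1/(131) + 1/(-314) = 0.004449 cm⁻¹.
f = 224.8 cm = 2.248 m, so P = 1/f = +0.445 D.

P = +0.445 D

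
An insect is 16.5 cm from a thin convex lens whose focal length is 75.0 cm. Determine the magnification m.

m = +1.28

1/d_i = 1/f − 1/d_o = 1/(75.00) − 1/(16.5) = -0.04727, so d_i = -21.15 cm.
m = −d_i/d_o = −(-21.15)/(16.5) = +1.28.
The image is virtual, upright and enlarged, on the same side as the object.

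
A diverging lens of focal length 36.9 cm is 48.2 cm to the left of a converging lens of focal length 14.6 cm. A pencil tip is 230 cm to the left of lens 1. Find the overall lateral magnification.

f₁ = −36.9 cm (diverging).
Lens 1: 1/d_i1 = 1/(-36.9) − 1/(230) = -0.03145, so d_i1 = -31.80 cm; m₁ = −d_i1/d_o1 = +0.1383.
d_o2 = 48.2 − (-31.80) = 80.00 cm.
Lens 2: 1/d_i2 = 1/(14.6) − 1/(80.00) = 0.05599, so d_i2 = 17.86 cm; m₂ = −d_i2/d_o2 = -0.2232.
m = m₁·m₂ = (+0.1383)(-0.2232) = -0.0309.

m = -0.0309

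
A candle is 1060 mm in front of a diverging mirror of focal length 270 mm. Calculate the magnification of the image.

For a diverging mirror, f = -270 mm.
1/d_i = 1/f − 1/d_o = 1/(-270.0) − 1/(1060) = -0.004647, so d_i = -215.2 mm.
m = −d_i/d_o = −(-215.2)/(1060) = +0.203.
The image is virtual, upright and reduced, behind the mirror.

m = +0.203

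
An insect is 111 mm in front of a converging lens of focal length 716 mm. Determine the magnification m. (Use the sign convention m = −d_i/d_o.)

m = +1.18

1/d_i = 1/f − 1/d_o = 1/(716.0) − 1/(111) = -0.007612, so d_i = -131.4 mm.
m = −d_i/d_o = −(-131.4)/(111) = +1.18.
The image is virtual, upright and enlarged, on the same side as the object.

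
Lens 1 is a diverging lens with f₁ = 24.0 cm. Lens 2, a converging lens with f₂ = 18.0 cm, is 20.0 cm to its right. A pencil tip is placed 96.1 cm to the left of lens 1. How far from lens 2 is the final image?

Lens 1 is diverging, so f₁ = −24.0 cm.
Lens 1: 1/d_i1 = 1/f₁ − 1/d_o1 = 1/(-24.0) − 1/(96.1) = -0.05207, so d_i1 = -19.20 cm.
The intermediate image is 19.20 cm to the left of lens 1 (virtual), which is 20.0 − (-19.20) = 39.20 cm to the left of lens 2, so d_o2 = +39.20 cm.
Lens 2: 1/d_i2 = 1/f₂ − 1/d_o2 = 1/(18.0) − 1/(39.20) = 0.03005, so d_i2 = 33.3 cm.
The final image is real, 33.3 cm to the right of lens 2 (overall magnification ≈ -0.17).

33.3 cm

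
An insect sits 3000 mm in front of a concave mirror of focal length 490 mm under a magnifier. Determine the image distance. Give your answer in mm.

586 mm

Mirror equation: 1/q = 1/f − 1/p = 1/(490.0) − 1/(3000) = 0.002041 − 0.0003333 = 0.001707, so q = 586 mm.
The image is real, inverted and reduced, in front of the mirror.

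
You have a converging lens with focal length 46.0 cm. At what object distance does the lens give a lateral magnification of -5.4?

54.5 cm

m = −d_i/d_o ⇒ d_i = −m·d_o.
1/f = 1/d_o + 1/d_i = 1/d_o − 1/(m·d_o) = (1 − 1/m)/d_o, so d_o = f(1 − 1/m) = (46.00)(1 − 1/(-5.4)) = 54.5 cm.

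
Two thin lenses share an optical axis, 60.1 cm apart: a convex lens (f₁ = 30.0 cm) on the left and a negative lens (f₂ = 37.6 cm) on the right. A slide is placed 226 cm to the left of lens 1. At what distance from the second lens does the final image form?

15.2 cm

Lens 1: 1/d_i1 = 1/f₁ − 1/d_o1 = 1/(30.0) − 1/(226) = 0.02891, so d_i1 = 34.59 cm.
The intermediate image is 34.59 cm to the right of lens 1, which is 60.1 − (34.59) = 25.51 cm to the left of lens 2, so d_o2 = +25.51 cm.
Lens 2 is diverging, so f₂ = −37.6 cm.
Lens 2: 1/d_i2 = 1/f₂ − 1/d_o2 = 1/(-37.6) − 1/(25.51) = -0.06580, so d_i2 = -15.2 cm.
The final image is virtual, 15.2 cm to the left of lens 2 (overall magnification ≈ -0.091).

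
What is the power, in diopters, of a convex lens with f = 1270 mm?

P = +0.787 D

f = 127 cm = 1.27 m.
P = 1/f = 1/(1.27 m) = +0.787 D.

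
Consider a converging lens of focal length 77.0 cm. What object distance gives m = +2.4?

44.9 cm

m = −d_i/d_o ⇒ d_i = −m·d_o.
1/f = 1/d_o + 1/d_i = 1/d_o − 1/(m·d_o) = (1 − 1/m)/d_o, so d_o = f(1 − 1/m) = (77.00)(1 − 1/(+2.4)) = 44.9 cm.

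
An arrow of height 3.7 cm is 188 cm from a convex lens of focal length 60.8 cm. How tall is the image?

1.77 cm

1/d_i = 1/f − 1/d_o = 1/(60.80) − 1/(188) = 0.01113, so d_i = 89.86 cm.
m = −d_i/d_o = -0.4780.
|h_i| = |m|·h_o = 0.4780 × 3.7 = 1.77 cm. The image is real, inverted and reduced, on the far side of the lens.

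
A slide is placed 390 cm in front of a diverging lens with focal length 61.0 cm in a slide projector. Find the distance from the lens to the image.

For a diverging lens, f = -61.0 cm.
Lens equation: 1/q = 1/f − 1/p = 1/(-61.00) − 1/(390) = -0.01639 − 0.002564 = -0.01896, so q = -52.7 cm.
The image is virtual, upright and reduced, on the same side as the object.

52.7 cm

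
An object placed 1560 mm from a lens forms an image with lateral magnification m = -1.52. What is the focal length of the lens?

f = 941 mm (converging)

m = −d_i/d_o ⇒ d_i = −m·d_o = −(-1.52)·(1560) = 2371 mm.
1/f = 1/d_o + 1/d_i = 1/(1560) + 1/(2371) = 0.001063, so f = 941 mm.
Since f is positive, the lens is converging.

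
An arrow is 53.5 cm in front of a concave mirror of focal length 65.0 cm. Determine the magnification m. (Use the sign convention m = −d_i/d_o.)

m = +5.65

1/d_i = 1/f − 1/d_o = 1/(65.00) − 1/(53.5) = -0.003307, so d_i = -302.4 cm.
m = −d_i/d_o = −(-302.4)/(53.5) = +5.65.
The image is virtual, upright and enlarged, behind the mirror.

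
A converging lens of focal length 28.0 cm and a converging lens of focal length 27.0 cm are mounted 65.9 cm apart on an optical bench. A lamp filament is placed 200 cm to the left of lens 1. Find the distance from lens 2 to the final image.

142 cm

Lens 1: 1/d_i1 = 1/f₁ − 1/d_o1 = 1/(28.0) − 1/(200) = 0.03071, so d_i1 = 32.56 cm.
The intermediate image is 32.56 cm to the right of lens 1, which is 65.9 − (32.56) = 33.34 cm to the left of lens 2, so d_o2 = +33.34 cm.
Lens 2: 1/d_i2 = 1/f₂ − 1/d_o2 = 1/(27.0) − 1/(33.34) = 0.007043, so d_i2 = 142 cm.
The final image is real, 142 cm to the right of lens 2 (overall magnification ≈ 0.69).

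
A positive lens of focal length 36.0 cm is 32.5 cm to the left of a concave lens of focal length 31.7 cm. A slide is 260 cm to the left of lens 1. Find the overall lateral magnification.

m = -0.227

Lens 1: 1/d_i1 = 1/(36.0) − 1/(260) = 0.02393, so d_i1 = 41.79 cm; m₁ = −d_i1/d_o1 = -0.1607.
d_o2 = 32.5 − (41.79) = -9.290 cm (virtual object).
f₂ = −31.7 cm (diverging).
Lens 2: 1/d_i2 = 1/(-31.7) − 1/(-9.290) = 0.07610, so d_i2 = 13.14 cm; m₂ = −d_i2/d_o2 = +1.415.
m = m₁·m₂ = (-0.1607)(+1.415) = -0.227.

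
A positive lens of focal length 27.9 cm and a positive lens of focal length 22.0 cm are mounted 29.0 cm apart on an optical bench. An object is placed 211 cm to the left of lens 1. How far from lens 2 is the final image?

2.76 cm

Lens 1: 1/d_i1 = 1/f₁ − 1/d_o1 = 1/(27.9) − 1/(211) = 0.03110, so d_i1 = 32.15 cm.
The intermediate image is 32.15 cm to the right of lens 1, which lies 3.150 cm to the right of lens 2 — a virtual object — so d_o2 = −3.150 cm.
Lens 2: 1/d_i2 = 1/f₂ − 1/d_o2 = 1/(22.0) − 1/(-3.150) = 0.3629, so d_i2 = 2.76 cm.
The final image is real, 2.76 cm to the right of lens 2 (overall magnification ≈ -0.13).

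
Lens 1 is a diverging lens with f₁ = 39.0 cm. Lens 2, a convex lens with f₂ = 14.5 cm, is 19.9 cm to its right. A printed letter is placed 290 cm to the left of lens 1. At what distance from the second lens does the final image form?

Lens 1 is diverging, so f₁ = −39.0 cm.
Lens 1: 1/d_i1 = 1/f₁ − 1/d_o1 = 1/(-39.0) − 1/(290) = -0.02909, so d_i1 = -34.38 cm.
The intermediate image is 34.38 cm to the left of lens 1 (virtual), which is 19.9 − (-34.38) = 54.28 cm to the left of lens 2, so d_o2 = +54.28 cm.
Lens 2: 1/d_i2 = 1/f₂ − 1/d_o2 = 1/(14.5) − 1/(54.28) = 0.05054, so d_i2 = 19.8 cm.
The final image is real, 19.8 cm to the right of lens 2 (overall magnification ≈ -0.043).

19.8 cm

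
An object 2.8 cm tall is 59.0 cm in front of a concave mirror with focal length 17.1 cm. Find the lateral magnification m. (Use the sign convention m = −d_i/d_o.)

1/d_i = 1/f − 1/d_o = 1/(17.10) − 1/(59.0) = 0.04153, so d_i = 24.08 cm.
m = −d_i/d_o = −(24.08)/(59.0) = -0.408.
The image is real, inverted and reduced, in front of the mirror.

m = -0.408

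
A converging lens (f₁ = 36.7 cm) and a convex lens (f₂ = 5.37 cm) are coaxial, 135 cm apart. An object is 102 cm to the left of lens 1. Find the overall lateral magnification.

m = +0.0417

Lens 1: 1/d_i1 = 1/(36.7) − 1/(102) = 0.01744, so d_i1 = 57.33 cm; m₁ = −d_i1/d_o1 = -0.5621.
d_o2 = 135 − (57.33) = 77.67 cm.
Lens 2: 1/d_i2 = 1/(5.37) − 1/(77.67) = 0.1733, so d_i2 = 5.769 cm; m₂ = −d_i2/d_o2 = -0.07427.
m = m₁·m₂ = (-0.5621)(-0.07427) = +0.0417.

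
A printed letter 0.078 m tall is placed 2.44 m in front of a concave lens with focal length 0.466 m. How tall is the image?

0.0125 m

For a concave lens, f = -0.466 m.
1/d_i = 1/f − 1/d_o = 1/(-0.4660) − 1/(2.44) = -2.556, so d_i = -0.3913 m.
m = −d_i/d_o = +0.1604.
|h_i| = |m|·h_o = 0.1604 × 0.078 = 0.0125 m. The image is virtual, upright and reduced, on the same side as the object.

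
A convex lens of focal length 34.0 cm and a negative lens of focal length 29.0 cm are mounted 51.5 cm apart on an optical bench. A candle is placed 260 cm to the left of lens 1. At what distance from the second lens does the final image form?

8.68 cm

Lens 1: 1/d_i1 = 1/f₁ − 1/d_o1 = 1/(34.0) − 1/(260) = 0.02557, so d_i1 = 39.12 cm.
The intermediate image is 39.12 cm to the right of lens 1, which is 51.5 − (39.12) = 12.38 cm to the left of lens 2, so d_o2 = +12.38 cm.
Lens 2 is diverging, so f₂ = −29.0 cm.
Lens 2: 1/d_i2 = 1/f₂ − 1/d_o2 = 1/(-29.0) − 1/(12.38) = -0.1153, so d_i2 = -8.68 cm.
The final image is virtual, 8.68 cm to the left of lens 2 (overall magnification ≈ -0.11).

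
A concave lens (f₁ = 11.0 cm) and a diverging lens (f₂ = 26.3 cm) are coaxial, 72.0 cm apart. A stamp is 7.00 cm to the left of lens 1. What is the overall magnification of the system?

m = +0.157

f₁ = −11.0 cm (diverging).
Lens 1: 1/d_i1 = 1/(-11.0) − 1/(7.00) = -0.2338, so d_i1 = -4.278 cm; m₁ = −d_i1/d_o1 = +0.6111.
d_o2 = 72.0 − (-4.278) = 76.28 cm.
f₂ = −26.3 cm (diverging).
Lens 2: 1/d_i2 = 1/(-26.3) − 1/(76.28) = -0.05113, so d_i2 = -19.56 cm; m₂ = −d_i2/d_o2 = +0.2564.
m = m₁·m₂ = (+0.6111)(+0.2564) = +0.157.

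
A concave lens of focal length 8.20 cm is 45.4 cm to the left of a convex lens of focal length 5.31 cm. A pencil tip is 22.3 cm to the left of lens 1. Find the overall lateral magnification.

m = -0.0310

f₁ = −8.20 cm (diverging).
Lens 1: 1/d_i1 = 1/(-8.20) − 1/(22.3) = -0.1668, so d_i1 = -5.995 cm; m₁ = −d_i1/d_o1 = +0.2688.
d_o2 = 45.4 − (-5.995) = 51.39 cm.
Lens 2: 1/d_i2 = 1/(5.31) − 1/(51.39) = 0.1689, so d_i2 = 5.922 cm; m₂ = −d_i2/d_o2 = -0.1152.
m = m₁·m₂ = (+0.2688)(-0.1152) = -0.0310.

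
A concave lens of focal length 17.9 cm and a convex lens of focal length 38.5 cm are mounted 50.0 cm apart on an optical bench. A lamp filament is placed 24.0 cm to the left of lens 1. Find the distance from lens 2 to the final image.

107 cm

Lens 1 is diverging, so f₁ = −17.9 cm.
Lens 1: 1/d_i1 = 1/f₁ − 1/d_o1 = 1/(-17.9) − 1/(24.0) = -0.09753, so d_i1 = -10.25 cm.
The intermediate image is 10.25 cm to the left of lens 1 (virtual), which is 50.0 − (-10.25) = 60.25 cm to the left of lens 2, so d_o2 = +60.25 cm.
Lens 2: 1/d_i2 = 1/f₂ − 1/d_o2 = 1/(38.5) − 1/(60.25) = 0.009377, so d_i2 = 107 cm.
The final image is real, 107 cm to the right of lens 2 (overall magnification ≈ -0.76).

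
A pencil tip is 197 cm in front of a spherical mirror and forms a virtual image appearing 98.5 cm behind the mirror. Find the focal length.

f = -197 cm (convex)

Virtual image ⇒ d_i = −98.5 cm.
1/f = 1/d_o + 1/d_i = 1/(197) + 1/(-98.5) = -0.005076, so f = -197 cm.
Since f is negative, the spherical mirror is convex.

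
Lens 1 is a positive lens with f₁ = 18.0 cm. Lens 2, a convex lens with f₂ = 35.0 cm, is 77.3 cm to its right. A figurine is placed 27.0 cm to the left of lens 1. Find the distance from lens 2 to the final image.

Lens 1: 1/d_i1 = 1/f₁ − 1/d_o1 = 1/(18.0) − 1/(27.0) = 0.01852, so d_i1 = 54.00 cm.
The intermediate image is 54.00 cm to the right of lens 1, which is 77.3 − (54.00) = 23.30 cm to the left of lens 2, so d_o2 = +23.30 cm.
Lens 2: 1/d_i2 = 1/f₂ − 1/d_o2 = 1/(35.0) − 1/(23.30) = -0.01435, so d_i2 = -69.7 cm.
The final image is virtual, 69.7 cm to the left of lens 2 (overall magnification ≈ -6.0).

69.7 cm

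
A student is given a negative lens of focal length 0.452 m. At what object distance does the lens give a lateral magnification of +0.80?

For a negative lens, f = -0.452 m.
m = −d_i/d_o ⇒ d_i = −m·d_o.
1/f = 1/d_o + 1/d_i = 1/d_o − 1/(m·d_o) = (1 − 1/m)/d_o, so d_o = f(1 − 1/m) = (-0.4520)(1 − 1/(+0.80)) = 0.113 m.

0.113 m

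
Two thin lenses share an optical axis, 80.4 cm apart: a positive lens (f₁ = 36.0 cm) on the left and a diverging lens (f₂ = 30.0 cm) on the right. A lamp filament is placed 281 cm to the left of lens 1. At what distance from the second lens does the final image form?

Lens 1: 1/d_i1 = 1/f₁ − 1/d_o1 = 1/(36.0) − 1/(281) = 0.02422, so d_i1 = 41.29 cm.
The intermediate image is 41.29 cm to the right of lens 1, which is 80.4 − (41.29) = 39.11 cm to the left of lens 2, so d_o2 = +39.11 cm.
Lens 2 is diverging, so f₂ = −30.0 cm.
Lens 2: 1/d_i2 = 1/f₂ − 1/d_o2 = 1/(-30.0) − 1/(39.11) = -0.05890, so d_i2 = -17.0 cm.
The final image is virtual, 17.0 cm to the left of lens 2 (overall magnification ≈ -0.064).

17.0 cm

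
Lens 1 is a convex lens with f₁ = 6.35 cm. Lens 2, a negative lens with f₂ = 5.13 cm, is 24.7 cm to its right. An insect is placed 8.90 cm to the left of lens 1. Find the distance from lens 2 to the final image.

1.70 cm

Lens 1: 1/d_i1 = 1/f₁ − 1/d_o1 = 1/(6.35) − 1/(8.90) = 0.04512, so d_i1 = 22.16 cm.
The intermediate image is 22.16 cm to the right of lens 1, which is 24.7 − (22.16) = 2.540 cm to the left of lens 2, so d_o2 = +2.540 cm.
Lens 2 is diverging, so f₂ = −5.13 cm.
Lens 2: 1/d_i2 = 1/f₂ − 1/d_o2 = 1/(-5.13) − 1/(2.540) = -0.5886, so d_i2 = -1.70 cm.
The final image is virtual, 1.70 cm to the left of lens 2 (overall magnification ≈ -1.7).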